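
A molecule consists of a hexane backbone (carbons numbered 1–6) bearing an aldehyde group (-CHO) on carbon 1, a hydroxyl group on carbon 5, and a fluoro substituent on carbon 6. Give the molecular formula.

C7H13FO2

Atom tally by fragment:
  OHCCH2 → C:2 H:3 O:1
  CH2 → C:1 H:2
  CH2 → C:1 H:2
  CH2 → C:1 H:2
  CH(OH) → C:1 H:2 O:1
  CH2F → C:1 H:2 F:1
Element totals:
  C: 7
  H: 13
  F: 1
  O: 2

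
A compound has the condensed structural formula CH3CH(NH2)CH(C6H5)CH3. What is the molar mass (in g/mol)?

Element totals:
  C: 10
  H: 15
  N: 1
Molecular formula: C10H15N.
  M = 10(12.011) + 15(1.008) + 14.007
    = 120.110 + 15.120 + 14.007 = 149.237

149.24 g/mol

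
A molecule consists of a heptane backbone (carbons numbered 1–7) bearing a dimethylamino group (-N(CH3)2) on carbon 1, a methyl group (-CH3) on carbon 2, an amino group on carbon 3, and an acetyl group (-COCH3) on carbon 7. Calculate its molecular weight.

Atom tally by fragment:
  (CH3)2NCH2 → C:3 H:8 N:1
  CH(CH3) → C:2 H:4
  CH(NH2) → C:1 H:3 N:1
  CH2 → C:1 H:2
  CH2 → C:1 H:2
  CH2 → C:1 H:2
  CH2COCH3 → C:3 H:5 O:1
Element totals:
  C: 12
  H: 26
  N: 2
  O: 1
Molecular formula: C12H26N2O.
  M = 12(12.011) + 26(1.008) + 2(14.007) + 15.999
    = 144.132 + 26.208 + 28.014 + 15.999 = 214.353

214.35 g/mol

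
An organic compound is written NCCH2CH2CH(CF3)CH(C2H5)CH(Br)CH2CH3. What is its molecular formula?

C11H17BrF3N

Atom tally by fragment:
  NCCH2 → C:2 H:2 N:1
  CH2 → C:1 H:2
  CH(CF3) → C:2 H:1 F:3
  CH(C2H5) → C:3 H:6
  CH(Br) → C:1 H:1 Br:1
  CH2 → C:1 H:2
  CH3 → C:1 H:3
Element totals:
  C: 11
  H: 17
  Br: 1
  F: 3
  N: 1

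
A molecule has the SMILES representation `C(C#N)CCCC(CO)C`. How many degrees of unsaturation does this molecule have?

Atom tally by fragment:
  NCCH2 → C:2 H:2 N:1
  CH2 → C:1 H:2
  CH2 → C:1 H:2
  CH2 → C:1 H:2
  CH(CH2OH) → C:2 H:4 O:1
  CH3 → C:1 H:3
Element totals:
  C: 8
  H: 15
  N: 1
  O: 1
Molecular formula: C8H15NO.
DoU = (2C + 2 + N − H − X) / 2 = (2·8 + 2 + 1 − 15 − 0) / 2 = 2.

2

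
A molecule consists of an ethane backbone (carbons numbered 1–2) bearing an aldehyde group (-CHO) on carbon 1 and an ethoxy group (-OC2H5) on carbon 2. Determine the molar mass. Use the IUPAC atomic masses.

102.13 g/mol

Atom tally by fragment:
  OHCCH2 → C:2 H:3 O:1
  CH2OC2H5 → C:3 H:7 O:1
Element totals:
  C: 5
  H: 10
  O: 2
Molecular formula: C5H10O2.
  M = 5(12.011) + 10(1.008) + 2(15.999)
    = 60.055 + 10.080 + 31.998 = 102.133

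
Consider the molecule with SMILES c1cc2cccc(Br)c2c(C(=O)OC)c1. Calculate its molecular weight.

265.11 g/mol

Atom tally by fragment:
  naphthalene ring system core → C:10 H:8
  (− 2 ring H displaced by substituents)
  + Br → Br:1
  + COOCH3 → C:2 H:3 O:2
Element totals:
  C: 12
  H: 9
  Br: 1
  O: 2
Molecular formula: C12H9BrO2.
  M = 12(12.011) + 9(1.008) + 79.904 + 2(15.999)
    = 144.132 + 9.072 + 79.904 + 31.998 = 265.106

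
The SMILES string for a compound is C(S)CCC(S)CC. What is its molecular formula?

C6H14S2

Atom tally by fragment:
  HSCH2 → C:1 H:3 S:1
  CH2 → C:1 H:2
  CH2 → C:1 H:2
  CH(SH) → C:1 H:2 S:1
  CH2 → C:1 H:2
  CH3 → C:1 H:3
Element totals:
  C: 6
  H: 14
  S: 2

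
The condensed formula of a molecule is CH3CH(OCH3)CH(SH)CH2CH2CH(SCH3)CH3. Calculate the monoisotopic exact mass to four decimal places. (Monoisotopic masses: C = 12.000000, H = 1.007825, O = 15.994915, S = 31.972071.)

208.0956

Atom tally by fragment:
  CH3 → C:1 H:3
  CH(OCH3) → C:2 H:4 O:1
  CH(SH) → C:1 H:2 S:1
  CH2 → C:1 H:2
  CH2 → C:1 H:2
  CH(SCH3) → C:2 H:4 S:1
  CH3 → C:1 H:3
Element totals:
  C: 9
  H: 20
  O: 1
  S: 2
Molecular formula: C9H20OS2.
  M = 9(12.0) + 20(1.007825) + 15.994915 + 2(31.972071)
    = 108.000000 + 20.156500 + 15.994915 + 63.944142 = 208.095557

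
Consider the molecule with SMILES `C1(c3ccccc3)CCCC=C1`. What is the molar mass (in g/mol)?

Atom tally by fragment:
  cyclohexene ring core → C:6 H:10
  (− 1 ring H displaced by substituents)
  + C6H5 → C:6 H:5
Element totals:
  C: 12
  H: 14
Molecular formula: C12H14.
  M = 12(12.011) + 14(1.008)
    = 144.132 + 14.112 = 158.244

158.24 g/mol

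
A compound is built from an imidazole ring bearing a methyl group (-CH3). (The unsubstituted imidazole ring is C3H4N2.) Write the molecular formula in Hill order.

Atom tally by fragment:
  imidazole ring core → C:3 H:4 N:2
  (− 1 ring H displaced by substituents)
  + CH3 → C:1 H:3
Element totals:
  C: 4
  H: 6
  N: 2

C4H6N2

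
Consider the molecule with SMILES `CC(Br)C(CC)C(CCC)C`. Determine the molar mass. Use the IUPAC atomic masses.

Atom tally by fragment:
  CH3 → C:1 H:3
  CH(Br) → C:1 H:1 Br:1
  CH(C2H5) → C:3 H:6
  CH(CH2CH2CH3) → C:4 H:8
  CH3 → C:1 H:3
Element totals:
  C: 10
  H: 21
  Br: 1
Molecular formula: C10H21Br.
  M = 10(12.011) + 21(1.008) + 79.904
    = 120.110 + 21.168 + 79.904 = 221.182

221.18 g/mol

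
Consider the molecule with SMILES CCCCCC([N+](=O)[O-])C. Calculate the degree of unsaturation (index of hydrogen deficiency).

Atom tally by fragment:
  CH3 → C:1 H:3
  CH2 → C:1 H:2
  CH2 → C:1 H:2
  CH2 → C:1 H:2
  CH2 → C:1 H:2
  CH(NO2) → C:1 H:1 N:1 O:2
  CH3 → C:1 H:3
Element totals:
  C: 7
  H: 15
  N: 1
  O: 2
Molecular formula: C7H15NO2.
DoU = (2C + 2 + N − H − X) / 2 = (2·7 + 2 + 1 − 15 − 0) / 2 = 1.

1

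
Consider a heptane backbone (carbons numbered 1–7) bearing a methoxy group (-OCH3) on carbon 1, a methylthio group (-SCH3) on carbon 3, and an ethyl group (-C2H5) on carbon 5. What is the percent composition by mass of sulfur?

Atom tally by fragment:
  CH3OCH2 → C:2 H:5 O:1
  CH2 → C:1 H:2
  CH(SCH3) → C:2 H:4 S:1
  CH2 → C:1 H:2
  CH(C2H5) → C:3 H:6
  CH2 → C:1 H:2
  CH3 → C:1 H:3
Element totals:
  C: 11
  H: 24
  O: 1
  S: 1
Molecular formula: C11H24OS.
Molar mass = 204.372 g/mol.
Mass from S: 1 × 32.06 = 32.060 g/mol.
%S = 32.060 / 204.372 × 100 = 15.69%.

15.69%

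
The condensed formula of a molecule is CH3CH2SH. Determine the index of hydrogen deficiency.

0

Element totals:
  C: 2
  H: 6
  S: 1
Molecular formula: C2H6S.
DoU = (2C + 2 + N − H − X) / 2 = (2·2 + 2 + 0 − 6 − 0) / 2 = 0.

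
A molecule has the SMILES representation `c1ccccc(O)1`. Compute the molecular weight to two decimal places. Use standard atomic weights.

Atom tally by fragment:
  benzene ring core → C:6 H:6
  (− 1 ring H displaced by substituents)
  + OH → O:1 H:1
Element totals:
  C: 6
  H: 6
  O: 1
Molecular formula: C6H6O.
  M = 6(12.011) + 6(1.008) + 15.999
    = 72.066 + 6.048 + 15.999 = 94.113

94.11 g/mol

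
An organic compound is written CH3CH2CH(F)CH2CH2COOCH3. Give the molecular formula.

C7H13FO2

Element totals:
  C: 7
  H: 13
  F: 1
  O: 2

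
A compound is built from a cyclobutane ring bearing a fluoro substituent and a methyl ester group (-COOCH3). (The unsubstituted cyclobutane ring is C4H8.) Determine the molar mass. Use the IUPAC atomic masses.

132.13 g/mol

Atom tally by fragment:
  cyclobutane ring core → C:4 H:8
  (− 2 ring H displaced by substituents)
  + F → F:1
  + COOCH3 → C:2 H:3 O:2
Element totals:
  C: 6
  H: 9
  F: 1
  O: 2
Molecular formula: C6H9FO2.
  M = 6(12.011) + 9(1.008) + 18.998 + 2(15.999)
    = 72.066 + 9.072 + 18.998 + 31.998 = 132.134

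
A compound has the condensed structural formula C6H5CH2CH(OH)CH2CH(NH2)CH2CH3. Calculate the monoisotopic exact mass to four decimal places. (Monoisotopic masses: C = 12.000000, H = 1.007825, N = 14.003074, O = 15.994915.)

Atom tally by fragment:
  C6H5CH2 → C:7 H:7
  CH(OH) → C:1 H:2 O:1
  CH2 → C:1 H:2
  CH(NH2) → C:1 H:3 N:1
  CH2 → C:1 H:2
  CH3 → C:1 H:3
Element totals:
  C: 12
  H: 19
  N: 1
  O: 1
Molecular formula: C12H19NO.
  M = 12(12.0) + 19(1.007825) + 14.003074 + 15.994915
    = 144.000000 + 19.148675 + 14.003074 + 15.994915 = 193.146664

193.1467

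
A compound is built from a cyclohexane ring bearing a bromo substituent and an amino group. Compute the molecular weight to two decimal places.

Atom tally by fragment:
  cyclohexane ring core → C:6 H:12
  (− 2 ring H displaced by substituents)
  + Br → Br:1
  + NH2 → N:1 H:2
Element totals:
  C: 6
  H: 12
  Br: 1
  N: 1
Molecular formula: C6H12BrN.
  M = 6(12.011) + 12(1.008) + 79.904 + 14.007
    = 72.066 + 12.096 + 79.904 + 14.007 = 178.073

178.07 g/mol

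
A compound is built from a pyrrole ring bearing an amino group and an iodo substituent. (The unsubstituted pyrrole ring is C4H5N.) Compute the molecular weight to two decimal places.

208.00 g/mol

Atom tally by fragment:
  pyrrole ring core → C:4 H:5 N:1
  (− 2 ring H displaced by substituents)
  + NH2 → N:1 H:2
  + I → I:1
Element totals:
  C: 4
  H: 5
  I: 1
  N: 2
Molecular formula: C4H5IN2.
  M = 4(12.011) + 5(1.008) + 126.904 + 2(14.007)
    = 48.044 + 5.040 + 126.904 + 28.014 = 208.002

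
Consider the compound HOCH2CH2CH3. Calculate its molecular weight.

Atom tally by fragment:
  HOCH2CH2 → C:2 H:5 O:1
  CH3 → C:1 H:3
Element totals:
  C: 3
  H: 8
  O: 1
Molecular formula: C3H8O.
  M = 3(12.011) + 8(1.008) + 15.999
    = 36.033 + 8.064 + 15.999 = 60.096

60.10 g/mol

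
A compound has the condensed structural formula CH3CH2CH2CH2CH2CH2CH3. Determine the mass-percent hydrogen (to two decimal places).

Atom tally by fragment:
  CH3 → C:1 H:3
  CH2 → C:1 H:2
  CH2 → C:1 H:2
  CH2 → C:1 H:2
  CH2 → C:1 H:2
  CH2 → C:1 H:2
  CH3 → C:1 H:3
Element totals:
  C: 7
  H: 16
Molecular formula: C7H16.
Molar mass = 100.205 g/mol.
Mass from H: 16 × 1.008 = 16.128 g/mol.
%H = 16.128 / 100.205 × 100 = 16.10%.

16.10%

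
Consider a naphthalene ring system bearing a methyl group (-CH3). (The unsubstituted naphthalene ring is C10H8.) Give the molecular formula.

C11H10

Atom tally by fragment:
  naphthalene ring system core → C:10 H:8
  (− 1 ring H displaced by substituents)
  + CH3 → C:1 H:3
Element totals:
  C: 11
  H: 10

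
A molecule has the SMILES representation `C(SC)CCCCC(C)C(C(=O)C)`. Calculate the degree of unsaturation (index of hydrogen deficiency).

1

Atom tally by fragment:
  CH3SCH2 → C:2 H:5 S:1
  CH2 → C:1 H:2
  CH2 → C:1 H:2
  CH2 → C:1 H:2
  CH2 → C:1 H:2
  CH(CH3) → C:2 H:4
  CH2COCH3 → C:3 H:5 O:1
Element totals:
  C: 11
  H: 22
  O: 1
  S: 1
Molecular formula: C11H22OS.
DoU = (2C + 2 + N − H − X) / 2 = (2·11 + 2 + 0 − 22 − 0) / 2 = 1.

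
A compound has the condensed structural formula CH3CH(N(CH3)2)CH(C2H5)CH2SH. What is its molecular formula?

C8H19NS

Element totals:
  C: 8
  H: 19
  N: 1
  S: 1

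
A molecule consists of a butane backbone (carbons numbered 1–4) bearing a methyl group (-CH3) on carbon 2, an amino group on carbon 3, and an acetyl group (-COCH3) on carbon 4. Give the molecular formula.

C7H15NO

Atom tally by fragment:
  CH3 → C:1 H:3
  CH(CH3) → C:2 H:4
  CH(NH2) → C:1 H:3 N:1
  CH2COCH3 → C:3 H:5 O:1
Element totals:
  C: 7
  H: 15
  N: 1
  O: 1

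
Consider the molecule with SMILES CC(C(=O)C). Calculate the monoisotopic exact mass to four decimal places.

72.0575

Atom tally by fragment:
  CH3 → C:1 H:3
  CH2COCH3 → C:3 H:5 O:1
Element totals:
  C: 4
  H: 8
  O: 1
Molecular formula: C4H8O.
  M = 4(12.0) + 8(1.007825) + 15.994915
    = 48.000000 + 8.062600 + 15.994915 = 72.057515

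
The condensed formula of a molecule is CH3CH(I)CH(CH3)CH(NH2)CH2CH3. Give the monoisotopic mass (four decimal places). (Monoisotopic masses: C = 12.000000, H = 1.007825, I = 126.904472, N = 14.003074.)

Atom tally by fragment:
  CH3 → C:1 H:3
  CH(I) → C:1 H:1 I:1
  CH(CH3) → C:2 H:4
  CH(NH2) → C:1 H:3 N:1
  CH2 → C:1 H:2
  CH3 → C:1 H:3
Element totals:
  C: 7
  H: 16
  I: 1
  N: 1
Molecular formula: C7H16IN.
  M = 7(12.0) + 16(1.007825) + 126.904472 + 14.003074
    = 84.000000 + 16.125200 + 126.904472 + 14.003074 = 241.032746

241.0327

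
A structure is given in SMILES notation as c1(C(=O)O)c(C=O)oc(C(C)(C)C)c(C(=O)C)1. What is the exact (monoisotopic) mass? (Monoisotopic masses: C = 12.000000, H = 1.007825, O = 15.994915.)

238.0841

Atom tally by fragment:
  furan ring core → C:4 H:4 O:1
  (− 4 ring H displaced by substituents)
  + COOH → C:1 H:1 O:2
  + CHO → C:1 H:1 O:1
  + C(CH3)3 → C:4 H:9
  + COCH3 → C:2 H:3 O:1
Element totals:
  C: 12
  H: 14
  O: 5
Molecular formula: C12H14O5.
  M = 12(12.0) + 14(1.007825) + 5(15.994915)
    = 144.000000 + 14.109550 + 79.974575 = 238.084125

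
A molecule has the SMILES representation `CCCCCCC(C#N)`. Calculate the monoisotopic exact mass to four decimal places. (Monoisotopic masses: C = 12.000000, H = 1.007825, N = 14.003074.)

Atom tally by fragment:
  CH3 → C:1 H:3
  CH2 → C:1 H:2
  CH2 → C:1 H:2
  CH2 → C:1 H:2
  CH2 → C:1 H:2
  CH2 → C:1 H:2
  CH2CN → C:2 H:2 N:1
Element totals:
  C: 8
  H: 15
  N: 1
Molecular formula: C8H15N.
  M = 8(12.0) + 15(1.007825) + 14.003074
    = 96.000000 + 15.117375 + 14.003074 = 125.120449

125.1204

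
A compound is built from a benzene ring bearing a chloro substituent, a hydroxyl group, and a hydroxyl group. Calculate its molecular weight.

Atom tally by fragment:
  benzene ring core → C:6 H:6
  (− 3 ring H displaced by substituents)
  + Cl → Cl:1
  + OH → O:1 H:1
  + OH → O:1 H:1
Element totals:
  C: 6
  H: 5
  Cl: 1
  O: 2
Molecular formula: C6H5ClO2.
  M = 6(12.011) + 5(1.008) + 35.45 + 2(15.999)
    = 72.066 + 5.040 + 35.450 + 31.998 = 144.554

144.55 g/mol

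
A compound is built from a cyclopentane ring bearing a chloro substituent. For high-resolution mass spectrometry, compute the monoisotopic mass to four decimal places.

104.0393

Atom tally by fragment:
  cyclopentane ring core → C:5 H:10
  (− 1 ring H displaced by substituents)
  + Cl → Cl:1
Element totals:
  C: 5
  H: 9
  Cl: 1
Molecular formula: C5H9Cl.
  M = 5(12.0) + 9(1.007825) + 34.968853
    = 60.000000 + 9.070425 + 34.968853 = 104.039278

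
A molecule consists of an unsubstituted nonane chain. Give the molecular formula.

C9H20

Atom tally by fragment:
  CH3 → C:1 H:3
  CH2 → C:1 H:2
  CH2 → C:1 H:2
  CH2 → C:1 H:2
  CH2 → C:1 H:2
  CH2 → C:1 H:2
  CH2 → C:1 H:2
  CH2 → C:1 H:2
  CH3 → C:1 H:3
Element totals:
  C: 9
  H: 20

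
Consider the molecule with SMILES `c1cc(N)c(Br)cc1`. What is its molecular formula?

Atom tally by fragment:
  benzene ring core → C:6 H:6
  (− 2 ring H displaced by substituents)
  + NH2 → N:1 H:2
  + Br → Br:1
Element totals:
  C: 6
  H: 6
  Br: 1
  N: 1

C6H6BrN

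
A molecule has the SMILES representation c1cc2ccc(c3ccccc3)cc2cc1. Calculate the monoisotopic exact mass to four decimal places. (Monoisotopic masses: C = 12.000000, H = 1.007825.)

Atom tally by fragment:
  naphthalene ring system core → C:10 H:8
  (− 1 ring H displaced by substituents)
  + C6H5 → C:6 H:5
Element totals:
  C: 16
  H: 12
Molecular formula: C16H12.
  M = 16(12.0) + 12(1.007825)
    = 192.000000 + 12.093900 = 204.093900

204.0939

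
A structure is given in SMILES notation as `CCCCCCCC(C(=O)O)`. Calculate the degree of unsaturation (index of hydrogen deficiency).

1

Atom tally by fragment:
  CH3 → C:1 H:3
  CH2 → C:1 H:2
  CH2 → C:1 H:2
  CH2 → C:1 H:2
  CH2 → C:1 H:2
  CH2 → C:1 H:2
  CH2 → C:1 H:2
  CH2COOH → C:2 H:3 O:2
Element totals:
  C: 9
  H: 18
  O: 2
Molecular formula: C9H18O2.
DoU = (2C + 2 + N − H − X) / 2 = (2·9 + 2 + 0 − 18 − 0) / 2 = 1.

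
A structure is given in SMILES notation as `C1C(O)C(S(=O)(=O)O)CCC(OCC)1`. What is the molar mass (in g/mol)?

Atom tally by fragment:
  cyclohexane ring core → C:6 H:12
  (− 3 ring H displaced by substituents)
  + OH → O:1 H:1
  + SO3H → S:1 O:3 H:1
  + OC2H5 → C:2 H:5 O:1
Element totals:
  C: 8
  H: 16
  O: 5
  S: 1
Molecular formula: C8H16O5S.
  M = 8(12.011) + 16(1.008) + 5(15.999) + 32.06
    = 96.088 + 16.128 + 79.995 + 32.060 = 224.271

224.27 g/mol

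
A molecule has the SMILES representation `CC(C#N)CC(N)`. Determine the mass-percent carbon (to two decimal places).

61.19%

Atom tally by fragment:
  CH3 → C:1 H:3
  CH(CN) → C:2 H:1 N:1
  CH2 → C:1 H:2
  CH2NH2 → C:1 H:4 N:1
Element totals:
  C: 5
  H: 10
  N: 2
Molecular formula: C5H10N2.
Molar mass = 98.149 g/mol.
Mass from C: 5 × 12.011 = 60.055 g/mol.
%C = 60.055 / 98.149 × 100 = 61.19%.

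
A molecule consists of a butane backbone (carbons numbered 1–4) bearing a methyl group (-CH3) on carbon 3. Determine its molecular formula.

Atom tally by fragment:
  CH3 → C:1 H:3
  CH2 → C:1 H:2
  CH(CH3) → C:2 H:4
  CH3 → C:1 H:3
Element totals:
  C: 5
  H: 12

C5H12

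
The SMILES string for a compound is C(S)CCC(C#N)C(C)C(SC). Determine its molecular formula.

C9H17NS2

Atom tally by fragment:
  HSCH2 → C:1 H:3 S:1
  CH2 → C:1 H:2
  CH2 → C:1 H:2
  CH(CN) → C:2 H:1 N:1
  CH(CH3) → C:2 H:4
  CH2SCH3 → C:2 H:5 S:1
Element totals:
  C: 9
  H: 17
  N: 1
  S: 2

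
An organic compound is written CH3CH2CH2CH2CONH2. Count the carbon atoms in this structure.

5

Element totals:
  C: 5
  H: 11
  N: 1
  O: 1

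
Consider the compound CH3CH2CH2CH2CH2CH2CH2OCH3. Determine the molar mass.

Element totals:
  C: 8
  H: 18
  O: 1
Molecular formula: C8H18O.
  M = 8(12.011) + 18(1.008) + 15.999
    = 96.088 + 18.144 + 15.999 = 130.231

130.23 g/mol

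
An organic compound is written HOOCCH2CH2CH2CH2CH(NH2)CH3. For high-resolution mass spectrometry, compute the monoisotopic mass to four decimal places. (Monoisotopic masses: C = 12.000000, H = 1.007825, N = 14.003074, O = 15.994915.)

145.1103

Atom tally by fragment:
  HOOCCH2 → C:2 H:3 O:2
  CH2 → C:1 H:2
  CH2 → C:1 H:2
  CH2 → C:1 H:2
  CH(NH2) → C:1 H:3 N:1
  CH3 → C:1 H:3
Element totals:
  C: 7
  H: 15
  N: 1
  O: 2
Molecular formula: C7H15NO2.
  M = 7(12.0) + 15(1.007825) + 14.003074 + 2(15.994915)
    = 84.000000 + 15.117375 + 14.003074 + 31.989830 = 145.110279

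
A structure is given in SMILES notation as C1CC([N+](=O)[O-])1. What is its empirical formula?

C3H5NO2

Atom tally by fragment:
  cyclopropane ring core → C:3 H:6
  (− 1 ring H displaced by substituents)
  + NO2 → N:1 O:2
Element totals:
  C: 3
  H: 5
  N: 1
  O: 2
Molecular formula: C3H5NO2.
gcd of subscripts (3, 5, 1, 2) = 1, so the empirical formula equals the molecular formula.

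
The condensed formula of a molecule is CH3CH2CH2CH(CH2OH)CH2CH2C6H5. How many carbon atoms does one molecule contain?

Element totals:
  C: 13
  H: 20
  O: 1

13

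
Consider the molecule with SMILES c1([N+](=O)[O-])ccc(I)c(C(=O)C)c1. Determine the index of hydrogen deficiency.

6

Atom tally by fragment:
  benzene ring core → C:6 H:6
  (− 3 ring H displaced by substituents)
  + NO2 → N:1 O:2
  + I → I:1
  + COCH3 → C:2 H:3 O:1
Element totals:
  C: 8
  H: 6
  I: 1
  N: 1
  O: 3
Molecular formula: C8H6INO3.
DoU = (2C + 2 + N − H − X) / 2 = (2·8 + 2 + 1 − 6 − 1) / 2 = 6.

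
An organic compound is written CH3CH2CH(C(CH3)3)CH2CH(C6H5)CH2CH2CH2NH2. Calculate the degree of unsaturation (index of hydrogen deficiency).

Element totals:
  C: 18
  H: 31
  N: 1
Molecular formula: C18H31N.
DoU = (2C + 2 + N − H − X) / 2 = (2·18 + 2 + 1 − 31 − 0) / 2 = 4.

4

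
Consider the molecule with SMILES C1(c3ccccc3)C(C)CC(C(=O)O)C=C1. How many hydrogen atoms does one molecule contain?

Atom tally by fragment:
  cyclohexene ring core → C:6 H:10
  (− 3 ring H displaced by substituents)
  + C6H5 → C:6 H:5
  + CH3 → C:1 H:3
  + COOH → C:1 H:1 O:2
Element totals:
  C: 14
  H: 16
  O: 2

16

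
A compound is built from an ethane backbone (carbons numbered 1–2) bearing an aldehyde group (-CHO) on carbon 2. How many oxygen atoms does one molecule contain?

1

Atom tally by fragment:
  CH3 → C:1 H:3
  CH2CHO → C:2 H:3 O:1
Element totals:
  C: 3
  H: 6
  O: 1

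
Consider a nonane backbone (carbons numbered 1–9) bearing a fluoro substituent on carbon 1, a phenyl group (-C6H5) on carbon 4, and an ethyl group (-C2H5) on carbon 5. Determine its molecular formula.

C17H27F

Atom tally by fragment:
  FCH2 → C:1 H:2 F:1
  CH2 → C:1 H:2
  CH2 → C:1 H:2
  CH(C6H5) → C:7 H:6
  CH(C2H5) → C:3 H:6
  CH2 → C:1 H:2
  CH2 → C:1 H:2
  CH2 → C:1 H:2
  CH3 → C:1 H:3
Element totals:
  C: 17
  H: 27
  F: 1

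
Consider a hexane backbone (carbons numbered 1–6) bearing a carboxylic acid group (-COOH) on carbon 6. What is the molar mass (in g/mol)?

Atom tally by fragment:
  CH3 → C:1 H:3
  CH2 → C:1 H:2
  CH2 → C:1 H:2
  CH2 → C:1 H:2
  CH2 → C:1 H:2
  CH2COOH → C:2 H:3 O:2
Element totals:
  C: 7
  H: 14
  O: 2
Molecular formula: C7H14O2.
  M = 7(12.011) + 14(1.008) + 2(15.999)
    = 84.077 + 14.112 + 31.998 = 130.187

130.19 g/mol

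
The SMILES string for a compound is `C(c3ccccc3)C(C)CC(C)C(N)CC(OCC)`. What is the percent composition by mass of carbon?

Atom tally by fragment:
  C6H5CH2 → C:7 H:7
  CH(CH3) → C:2 H:4
  CH2 → C:1 H:2
  CH(CH3) → C:2 H:4
  CH(NH2) → C:1 H:3 N:1
  CH2 → C:1 H:2
  CH2OC2H5 → C:3 H:7 O:1
Element totals:
  C: 17
  H: 29
  N: 1
  O: 1
Molecular formula: C17H29NO.
Molar mass = 263.425 g/mol.
Mass from C: 17 × 12.011 = 204.187 g/mol.
%C = 204.187 / 263.425 × 100 = 77.51%.

77.51%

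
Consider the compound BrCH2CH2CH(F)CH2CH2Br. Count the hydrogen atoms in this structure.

Atom tally by fragment:
  BrCH2 → C:1 H:2 Br:1
  CH2 → C:1 H:2
  CH(F) → C:1 H:1 F:1
  CH2 → C:1 H:2
  CH2Br → C:1 H:2 Br:1
Element totals:
  C: 5
  H: 9
  Br: 2
  F: 1

9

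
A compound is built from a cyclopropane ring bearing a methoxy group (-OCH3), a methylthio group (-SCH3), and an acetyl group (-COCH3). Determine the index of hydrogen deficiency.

2

Atom tally by fragment:
  cyclopropane ring core → C:3 H:6
  (− 3 ring H displaced by substituents)
  + OCH3 → C:1 H:3 O:1
  + SCH3 → C:1 H:3 S:1
  + COCH3 → C:2 H:3 O:1
Element totals:
  C: 7
  H: 12
  O: 2
  S: 1
Molecular formula: C7H12O2S.
DoU = (2C + 2 + N − H − X) / 2 = (2·7 + 2 + 0 − 12 − 0) / 2 = 2.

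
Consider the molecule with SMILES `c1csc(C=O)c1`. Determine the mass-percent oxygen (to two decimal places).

14.27%

Atom tally by fragment:
  thiophene ring core → C:4 H:4 S:1
  (− 1 ring H displaced by substituents)
  + CHO → C:1 H:1 O:1
Element totals:
  C: 5
  H: 4
  O: 1
  S: 1
Molecular formula: C5H4OS.
Molar mass = 112.146 g/mol.
Mass from O: 1 × 15.999 = 15.999 g/mol.
%O = 15.999 / 112.146 × 100 = 14.27%.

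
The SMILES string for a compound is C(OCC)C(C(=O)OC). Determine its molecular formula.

C6H12O3

Atom tally by fragment:
  C2H5OCH2 → C:3 H:7 O:1
  CH2COOCH3 → C:3 H:5 O:2
Element totals:
  C: 6
  H: 12
  O: 3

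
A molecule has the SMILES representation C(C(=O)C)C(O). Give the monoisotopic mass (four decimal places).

Atom tally by fragment:
  CH3COCH2 → C:3 H:5 O:1
  CH2OH → C:1 H:3 O:1
Element totals:
  C: 4
  H: 8
  O: 2
Molecular formula: C4H8O2.
  M = 4(12.0) + 8(1.007825) + 2(15.994915)
    = 48.000000 + 8.062600 + 31.989830 = 88.052430

88.0524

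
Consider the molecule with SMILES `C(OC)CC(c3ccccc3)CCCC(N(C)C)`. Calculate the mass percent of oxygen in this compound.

Atom tally by fragment:
  CH3OCH2 → C:2 H:5 O:1
  CH2 → C:1 H:2
  CH(C6H5) → C:7 H:6
  CH2 → C:1 H:2
  CH2 → C:1 H:2
  CH2 → C:1 H:2
  CH2N(CH3)2 → C:3 H:8 N:1
Element totals:
  C: 16
  H: 27
  N: 1
  O: 1
Molecular formula: C16H27NO.
Molar mass = 249.398 g/mol.
Mass from O: 1 × 15.999 = 15.999 g/mol.
%O = 15.999 / 249.398 × 100 = 6.42%.

6.42%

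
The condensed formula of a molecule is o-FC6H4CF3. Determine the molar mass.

Atom tally by fragment:
  benzene ring core → C:6 H:6
  (− 2 ring H displaced by substituents)
  + F → F:1
  + CF3 → C:1 F:3
Element totals:
  C: 7
  H: 4
  F: 4
Molecular formula: C7H4F4.
  M = 7(12.011) + 4(1.008) + 4(18.998)
    = 84.077 + 4.032 + 75.992 = 164.101

164.10 g/mol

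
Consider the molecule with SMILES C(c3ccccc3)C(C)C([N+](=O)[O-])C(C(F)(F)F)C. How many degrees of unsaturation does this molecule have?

Atom tally by fragment:
  C6H5CH2 → C:7 H:7
  CH(CH3) → C:2 H:4
  CH(NO2) → C:1 H:1 N:1 O:2
  CH(CF3) → C:2 H:1 F:3
  CH3 → C:1 H:3
Element totals:
  C: 13
  H: 16
  F: 3
  N: 1
  O: 2
Molecular formula: C13H16F3NO2.
DoU = (2C + 2 + N − H − X) / 2 = (2·13 + 2 + 1 − 16 − 3) / 2 = 5.

5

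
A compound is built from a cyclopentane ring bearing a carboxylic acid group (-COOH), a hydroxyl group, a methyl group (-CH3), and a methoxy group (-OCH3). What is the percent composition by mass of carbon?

Atom tally by fragment:
  cyclopentane ring core → C:5 H:10
  (− 4 ring H displaced by substituents)
  + COOH → C:1 H:1 O:2
  + OH → O:1 H:1
  + CH3 → C:1 H:3
  + OCH3 → C:1 H:3 O:1
Element totals:
  C: 8
  H: 14
  O: 4
Molecular formula: C8H14O4.
Molar mass = 174.196 g/mol.
Mass from C: 8 × 12.011 = 96.088 g/mol.
%C = 96.088 / 174.196 × 100 = 55.16%.

55.16%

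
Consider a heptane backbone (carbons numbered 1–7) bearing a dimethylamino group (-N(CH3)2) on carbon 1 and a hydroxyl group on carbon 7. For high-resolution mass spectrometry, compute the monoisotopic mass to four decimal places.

Atom tally by fragment:
  (CH3)2NCH2 → C:3 H:8 N:1
  CH2 → C:1 H:2
  CH2 → C:1 H:2
  CH2 → C:1 H:2
  CH2 → C:1 H:2
  CH2 → C:1 H:2
  CH2OH → C:1 H:3 O:1
Element totals:
  C: 9
  H: 21
  N: 1
  O: 1
Molecular formula: C9H21NO.
  M = 9(12.0) + 21(1.007825) + 14.003074 + 15.994915
    = 108.000000 + 21.164325 + 14.003074 + 15.994915 = 159.162314

159.1623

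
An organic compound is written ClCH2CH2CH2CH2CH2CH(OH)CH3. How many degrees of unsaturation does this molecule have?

Atom tally by fragment:
  ClCH2 → C:1 H:2 Cl:1
  CH2 → C:1 H:2
  CH2 → C:1 H:2
  CH2 → C:1 H:2
  CH2 → C:1 H:2
  CH(OH) → C:1 H:2 O:1
  CH3 → C:1 H:3
Element totals:
  C: 7
  H: 15
  Cl: 1
  O: 1
Molecular formula: C7H15ClO.
DoU = (2C + 2 + N − H − X) / 2 = (2·7 + 2 + 0 − 15 − 1) / 2 = 0.

0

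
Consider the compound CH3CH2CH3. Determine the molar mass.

44.10 g/mol

Atom tally by fragment:
  CH3 → C:1 H:3
  CH2 → C:1 H:2
  CH3 → C:1 H:3
Element totals:
  C: 3
  H: 8
Molecular formula: C3H8.
  M = 3(12.011) + 8(1.008)
    = 36.033 + 8.064 = 44.097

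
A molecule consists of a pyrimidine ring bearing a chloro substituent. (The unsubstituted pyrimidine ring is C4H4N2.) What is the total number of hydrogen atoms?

Atom tally by fragment:
  pyrimidine ring core → C:4 H:4 N:2
  (− 1 ring H displaced by substituents)
  + Cl → Cl:1
Element totals:
  C: 4
  H: 3
  Cl: 1
  N: 2

3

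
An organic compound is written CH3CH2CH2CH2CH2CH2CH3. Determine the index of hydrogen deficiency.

Atom tally by fragment:
  CH3 → C:1 H:3
  CH2 → C:1 H:2
  CH2 → C:1 H:2
  CH2 → C:1 H:2
  CH2 → C:1 H:2
  CH2 → C:1 H:2
  CH3 → C:1 H:3
Element totals:
  C: 7
  H: 16
Molecular formula: C7H16.
DoU = (2C + 2 + N − H − X) / 2 = (2·7 + 2 + 0 − 16 − 0) / 2 = 0.

0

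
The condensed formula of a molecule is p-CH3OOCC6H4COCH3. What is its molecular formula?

Atom tally by fragment:
  benzene ring core → C:6 H:6
  (− 2 ring H displaced by substituents)
  + COOCH3 → C:2 H:3 O:2
  + COCH3 → C:2 H:3 O:1
Element totals:
  C: 10
  H: 10
  O: 3

C10H10O3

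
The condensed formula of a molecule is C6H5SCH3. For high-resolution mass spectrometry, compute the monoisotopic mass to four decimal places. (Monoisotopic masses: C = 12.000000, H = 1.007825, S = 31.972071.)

Atom tally by fragment:
  benzene ring core → C:6 H:6
  (− 1 ring H displaced by substituents)
  + SCH3 → C:1 H:3 S:1
Element totals:
  C: 7
  H: 8
  S: 1
Molecular formula: C7H8S.
  M = 7(12.0) + 8(1.007825) + 31.972071
    = 84.000000 + 8.062600 + 31.972071 = 124.034671

124.0347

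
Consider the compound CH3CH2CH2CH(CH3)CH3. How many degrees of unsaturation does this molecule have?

Atom tally by fragment:
  CH3 → C:1 H:3
  CH2 → C:1 H:2
  CH2 → C:1 H:2
  CH(CH3) → C:2 H:4
  CH3 → C:1 H:3
Element totals:
  C: 6
  H: 14
Molecular formula: C6H14.
DoU = (2C + 2 + N − H − X) / 2 = (2·6 + 2 + 0 − 14 − 0) / 2 = 0.

0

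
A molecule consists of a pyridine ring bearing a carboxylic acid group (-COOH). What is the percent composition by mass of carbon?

58.54%

Atom tally by fragment:
  pyridine ring core → C:5 H:5 N:1
  (− 1 ring H displaced by substituents)
  + COOH → C:1 H:1 O:2
Element totals:
  C: 6
  H: 5
  N: 1
  O: 2
Molecular formula: C6H5NO2.
Molar mass = 123.111 g/mol.
Mass from C: 6 × 12.011 = 72.066 g/mol.
%C = 72.066 / 123.111 × 100 = 58.54%.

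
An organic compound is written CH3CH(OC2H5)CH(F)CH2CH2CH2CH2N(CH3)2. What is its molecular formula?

C11H24FNO

Element totals:
  C: 11
  H: 24
  F: 1
  N: 1
  O: 1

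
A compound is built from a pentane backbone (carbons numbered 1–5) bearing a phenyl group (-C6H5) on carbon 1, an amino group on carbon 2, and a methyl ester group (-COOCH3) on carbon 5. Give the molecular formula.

C13H19NO2

Atom tally by fragment:
  C6H5CH2 → C:7 H:7
  CH(NH2) → C:1 H:3 N:1
  CH2 → C:1 H:2
  CH2 → C:1 H:2
  CH2COOCH3 → C:3 H:5 O:2
Element totals:
  C: 13
  H: 19
  N: 1
  O: 2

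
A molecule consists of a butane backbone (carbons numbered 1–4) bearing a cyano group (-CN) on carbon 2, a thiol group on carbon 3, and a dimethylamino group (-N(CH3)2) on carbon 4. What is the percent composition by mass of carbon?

Atom tally by fragment:
  CH3 → C:1 H:3
  CH(CN) → C:2 H:1 N:1
  CH(SH) → C:1 H:2 S:1
  CH2N(CH3)2 → C:3 H:8 N:1
Element totals:
  C: 7
  H: 14
  N: 2
  S: 1
Molecular formula: C7H14N2S.
Molar mass = 158.263 g/mol.
Mass from C: 7 × 12.011 = 84.077 g/mol.
%C = 84.077 / 158.263 × 100 = 53.12%.

53.12%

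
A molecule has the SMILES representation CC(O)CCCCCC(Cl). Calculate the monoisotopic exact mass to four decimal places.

164.0968

Atom tally by fragment:
  CH3 → C:1 H:3
  CH(OH) → C:1 H:2 O:1
  CH2 → C:1 H:2
  CH2 → C:1 H:2
  CH2 → C:1 H:2
  CH2 → C:1 H:2
  CH2 → C:1 H:2
  CH2Cl → C:1 H:2 Cl:1
Element totals:
  C: 8
  H: 17
  Cl: 1
  O: 1
Molecular formula: C8H17ClO.
  M = 8(12.0) + 17(1.007825) + 34.968853 + 15.994915
    = 96.000000 + 17.133025 + 34.968853 + 15.994915 = 164.096793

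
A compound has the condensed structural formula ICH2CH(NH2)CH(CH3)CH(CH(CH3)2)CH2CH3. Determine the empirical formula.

Atom tally by fragment:
  ICH2 → C:1 H:2 I:1
  CH(NH2) → C:1 H:3 N:1
  CH(CH3) → C:2 H:4
  CH(CH(CH3)2) → C:4 H:8
  CH2 → C:1 H:2
  CH3 → C:1 H:3
Element totals:
  C: 10
  H: 22
  I: 1
  N: 1
Molecular formula: C10H22IN.
gcd of subscripts (10, 22, 1, 1) = 1, so the empirical formula equals the molecular formula.

C10H22IN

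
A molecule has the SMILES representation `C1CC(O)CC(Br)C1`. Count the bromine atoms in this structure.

1

Atom tally by fragment:
  cyclohexane ring core → C:6 H:12
  (− 2 ring H displaced by substituents)
  + OH → O:1 H:1
  + Br → Br:1
Element totals:
  C: 6
  H: 11
  Br: 1
  O: 1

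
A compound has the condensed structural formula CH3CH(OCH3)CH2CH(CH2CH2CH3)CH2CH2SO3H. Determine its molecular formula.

Atom tally by fragment:
  CH3 → C:1 H:3
  CH(OCH3) → C:2 H:4 O:1
  CH2 → C:1 H:2
  CH(CH2CH2CH3) → C:4 H:8
  CH2 → C:1 H:2
  CH2SO3H → C:1 H:3 S:1 O:3
Element totals:
  C: 10
  H: 22
  O: 4
  S: 1

C10H22O4S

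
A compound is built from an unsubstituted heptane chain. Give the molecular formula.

Atom tally by fragment:
  CH3 → C:1 H:3
  CH2 → C:1 H:2
  CH2 → C:1 H:2
  CH2 → C:1 H:2
  CH2 → C:1 H:2
  CH2 → C:1 H:2
  CH3 → C:1 H:3
Element totals:
  C: 7
  H: 16

C7H16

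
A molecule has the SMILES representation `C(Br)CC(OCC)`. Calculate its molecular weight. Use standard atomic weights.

167.05 g/mol

Atom tally by fragment:
  BrCH2 → C:1 H:2 Br:1
  CH2 → C:1 H:2
  CH2OC2H5 → C:3 H:7 O:1
Element totals:
  C: 5
  H: 11
  Br: 1
  O: 1
Molecular formula: C5H11BrO.
  M = 5(12.011) + 11(1.008) + 79.904 + 15.999
    = 60.055 + 11.088 + 79.904 + 15.999 = 167.046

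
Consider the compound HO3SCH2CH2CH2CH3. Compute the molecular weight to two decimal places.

Atom tally by fragment:
  HO3SCH2 → C:1 H:3 S:1 O:3
  CH2 → C:1 H:2
  CH2 → C:1 H:2
  CH3 → C:1 H:3
Element totals:
  C: 4
  H: 10
  O: 3
  S: 1
Molecular formula: C4H10O3S.
  M = 4(12.011) + 10(1.008) + 3(15.999) + 32.06
    = 48.044 + 10.080 + 47.997 + 32.060 = 138.181

138.18 g/mol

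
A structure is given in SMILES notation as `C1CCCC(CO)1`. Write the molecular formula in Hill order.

Atom tally by fragment:
  cyclopentane ring core → C:5 H:10
  (− 1 ring H displaced by substituents)
  + CH2OH → C:1 H:3 O:1
Element totals:
  C: 6
  H: 12
  O: 1

C6H12O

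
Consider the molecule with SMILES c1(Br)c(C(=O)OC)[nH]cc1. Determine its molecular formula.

Atom tally by fragment:
  pyrrole ring core → C:4 H:5 N:1
  (− 2 ring H displaced by substituents)
  + Br → Br:1
  + COOCH3 → C:2 H:3 O:2
Element totals:
  C: 6
  H: 6
  Br: 1
  N: 1
  O: 2

C6H6BrNO2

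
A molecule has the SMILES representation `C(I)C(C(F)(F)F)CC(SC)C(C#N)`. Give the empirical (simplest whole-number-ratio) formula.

C8H11F3INS

Atom tally by fragment:
  ICH2 → C:1 H:2 I:1
  CH(CF3) → C:2 H:1 F:3
  CH2 → C:1 H:2
  CH(SCH3) → C:2 H:4 S:1
  CH2CN → C:2 H:2 N:1
Element totals:
  C: 8
  H: 11
  F: 3
  I: 1
  N: 1
  S: 1
Molecular formula: C8H11F3INS.
gcd of subscripts (8, 3, 11, 1, 1, 1) = 1, so the empirical formula equals the molecular formula.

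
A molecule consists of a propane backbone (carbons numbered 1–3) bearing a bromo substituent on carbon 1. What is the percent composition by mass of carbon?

Atom tally by fragment:
  BrCH2 → C:1 H:2 Br:1
  CH2 → C:1 H:2
  CH3 → C:1 H:3
Element totals:
  C: 3
  H: 7
  Br: 1
Molecular formula: C3H7Br.
Molar mass = 122.993 g/mol.
Mass from C: 3 × 12.011 = 36.033 g/mol.
%C = 36.033 / 122.993 × 100 = 29.30%.

29.30%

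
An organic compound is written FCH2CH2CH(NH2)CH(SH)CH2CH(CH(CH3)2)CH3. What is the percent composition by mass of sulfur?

15.46%

Atom tally by fragment:
  FCH2 → C:1 H:2 F:1
  CH2 → C:1 H:2
  CH(NH2) → C:1 H:3 N:1
  CH(SH) → C:1 H:2 S:1
  CH2 → C:1 H:2
  CH(CH(CH3)2) → C:4 H:8
  CH3 → C:1 H:3
Element totals:
  C: 10
  H: 22
  F: 1
  N: 1
  S: 1
Molecular formula: C10H22FNS.
Molar mass = 207.351 g/mol.
Mass from S: 1 × 32.06 = 32.060 g/mol.
%S = 32.060 / 207.351 × 100 = 15.46%.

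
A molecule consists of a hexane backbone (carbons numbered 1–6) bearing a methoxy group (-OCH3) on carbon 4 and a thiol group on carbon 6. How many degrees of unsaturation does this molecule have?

0

Atom tally by fragment:
  CH3 → C:1 H:3
  CH2 → C:1 H:2
  CH2 → C:1 H:2
  CH(OCH3) → C:2 H:4 O:1
  CH2 → C:1 H:2
  CH2SH → C:1 H:3 S:1
Element totals:
  C: 7
  H: 16
  O: 1
  S: 1
Molecular formula: C7H16OS.
DoU = (2C + 2 + N − H − X) / 2 = (2·7 + 2 + 0 − 16 − 0) / 2 = 0.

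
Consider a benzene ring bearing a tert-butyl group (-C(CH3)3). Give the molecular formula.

Atom tally by fragment:
  benzene ring core → C:6 H:6
  (− 1 ring H displaced by substituents)
  + C(CH3)3 → C:4 H:9
Element totals:
  C: 10
  H: 14

C10H14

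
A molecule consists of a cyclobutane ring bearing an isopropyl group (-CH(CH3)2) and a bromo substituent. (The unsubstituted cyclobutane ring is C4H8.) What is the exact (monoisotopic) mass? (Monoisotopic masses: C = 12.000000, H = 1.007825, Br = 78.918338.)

176.0201

Atom tally by fragment:
  cyclobutane ring core → C:4 H:8
  (− 2 ring H displaced by substituents)
  + CH(CH3)2 → C:3 H:7
  + Br → Br:1
Element totals:
  C: 7
  H: 13
  Br: 1
Molecular formula: C7H13Br.
  M = 7(12.0) + 13(1.007825) + 78.918338
    = 84.000000 + 13.101725 + 78.918338 = 176.020063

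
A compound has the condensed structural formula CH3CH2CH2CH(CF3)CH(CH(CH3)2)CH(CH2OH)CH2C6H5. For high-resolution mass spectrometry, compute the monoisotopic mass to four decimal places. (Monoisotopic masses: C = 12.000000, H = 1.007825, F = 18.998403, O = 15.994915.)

316.2014

Element totals:
  C: 18
  H: 27
  F: 3
  O: 1
Molecular formula: C18H27F3O.
  M = 18(12.0) + 27(1.007825) + 3(18.998403) + 15.994915
    = 216.000000 + 27.211275 + 56.995209 + 15.994915 = 316.201399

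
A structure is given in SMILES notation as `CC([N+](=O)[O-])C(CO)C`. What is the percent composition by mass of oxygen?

Atom tally by fragment:
  CH3 → C:1 H:3
  CH(NO2) → C:1 H:1 N:1 O:2
  CH(CH2OH) → C:2 H:4 O:1
  CH3 → C:1 H:3
Element totals:
  C: 5
  H: 11
  N: 1
  O: 3
Molecular formula: C5H11NO3.
Molar mass = 133.147 g/mol.
Mass from O: 3 × 15.999 = 47.997 g/mol.
%O = 47.997 / 133.147 × 100 = 36.05%.

36.05%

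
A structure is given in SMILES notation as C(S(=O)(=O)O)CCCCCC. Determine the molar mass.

180.26 g/mol

Atom tally by fragment:
  HO3SCH2 → C:1 H:3 S:1 O:3
  CH2 → C:1 H:2
  CH2 → C:1 H:2
  CH2 → C:1 H:2
  CH2 → C:1 H:2
  CH2 → C:1 H:2
  CH3 → C:1 H:3
Element totals:
  C: 7
  H: 16
  O: 3
  S: 1
Molecular formula: C7H16O3S.
  M = 7(12.011) + 16(1.008) + 3(15.999) + 32.06
    = 84.077 + 16.128 + 47.997 + 32.060 = 180.262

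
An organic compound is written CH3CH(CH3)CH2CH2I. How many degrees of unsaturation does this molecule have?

0

Atom tally by fragment:
  CH3 → C:1 H:3
  CH(CH3) → C:2 H:4
  CH2 → C:1 H:2
  CH2I → C:1 H:2 I:1
Element totals:
  C: 5
  H: 11
  I: 1
Molecular formula: C5H11I.
DoU = (2C + 2 + N − H − X) / 2 = (2·5 + 2 + 0 − 11 − 1) / 2 = 0.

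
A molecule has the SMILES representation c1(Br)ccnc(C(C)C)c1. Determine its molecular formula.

C8H10BrN

Atom tally by fragment:
  pyridine ring core → C:5 H:5 N:1
  (− 2 ring H displaced by substituents)
  + Br → Br:1
  + CH(CH3)2 → C:3 H:7
Element totals:
  C: 8
  H: 10
  Br: 1
  N: 1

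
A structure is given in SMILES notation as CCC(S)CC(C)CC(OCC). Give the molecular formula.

C10H22OS

Atom tally by fragment:
  CH3 → C:1 H:3
  CH2 → C:1 H:2
  CH(SH) → C:1 H:2 S:1
  CH2 → C:1 H:2
  CH(CH3) → C:2 H:4
  CH2 → C:1 H:2
  CH2OC2H5 → C:3 H:7 O:1
Element totals:
  C: 10
  H: 22
  O: 1
  S: 1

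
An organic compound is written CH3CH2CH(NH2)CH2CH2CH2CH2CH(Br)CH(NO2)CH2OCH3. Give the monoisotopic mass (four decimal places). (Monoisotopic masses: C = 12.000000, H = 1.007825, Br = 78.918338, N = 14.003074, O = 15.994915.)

Atom tally by fragment:
  CH3 → C:1 H:3
  CH2 → C:1 H:2
  CH(NH2) → C:1 H:3 N:1
  CH2 → C:1 H:2
  CH2 → C:1 H:2
  CH2 → C:1 H:2
  CH2 → C:1 H:2
  CH(Br) → C:1 H:1 Br:1
  CH(NO2) → C:1 H:1 N:1 O:2
  CH2OCH3 → C:2 H:5 O:1
Element totals:
  C: 11
  H: 23
  Br: 1
  N: 2
  O: 3
Molecular formula: C11H23BrN2O3.
  M = 11(12.0) + 23(1.007825) + 78.918338 + 2(14.003074) + 3(15.994915)
    = 132.000000 + 23.179975 + 78.918338 + 28.006148 + 47.984745 = 310.089206

310.0892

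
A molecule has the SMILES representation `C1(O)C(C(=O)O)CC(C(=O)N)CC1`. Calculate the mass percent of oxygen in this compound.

34.19%

Atom tally by fragment:
  cyclohexane ring core → C:6 H:12
  (− 3 ring H displaced by substituents)
  + OH → O:1 H:1
  + COOH → C:1 H:1 O:2
  + CONH2 → C:1 H:2 O:1 N:1
Element totals:
  C: 8
  H: 13
  N: 1
  O: 4
Molecular formula: C8H13NO4.
Molar mass = 187.195 g/mol.
Mass from O: 4 × 15.999 = 63.996 g/mol.
%O = 63.996 / 187.195 × 100 = 34.19%.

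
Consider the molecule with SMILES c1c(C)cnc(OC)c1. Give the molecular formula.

C7H9NO

Atom tally by fragment:
  pyridine ring core → C:5 H:5 N:1
  (− 2 ring H displaced by substituents)
  + CH3 → C:1 H:3
  + OCH3 → C:1 H:3 O:1
Element totals:
  C: 7
  H: 9
  N: 1
  O: 1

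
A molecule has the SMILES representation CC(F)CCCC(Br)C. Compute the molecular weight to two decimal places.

Atom tally by fragment:
  CH3 → C:1 H:3
  CH(F) → C:1 H:1 F:1
  CH2 → C:1 H:2
  CH2 → C:1 H:2
  CH2 → C:1 H:2
  CH(Br) → C:1 H:1 Br:1
  CH3 → C:1 H:3
Element totals:
  C: 7
  H: 14
  Br: 1
  F: 1
Molecular formula: C7H14BrF.
  M = 7(12.011) + 14(1.008) + 79.904 + 18.998
    = 84.077 + 14.112 + 79.904 + 18.998 = 197.091

197.09 g/mol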